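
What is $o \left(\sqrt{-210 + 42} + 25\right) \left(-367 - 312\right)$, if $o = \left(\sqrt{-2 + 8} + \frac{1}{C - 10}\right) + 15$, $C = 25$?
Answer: $- \frac{679 \left(25 + 2 i \sqrt{42}\right) \left(226 + 15 \sqrt{6}\right)}{15} \approx -2.9734 \cdot 10^{5} - 1.5416 \cdot 10^{5} i$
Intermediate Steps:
$o = \frac{226}{15} + \sqrt{6}$ ($o = \left(\sqrt{-2 + 8} + \frac{1}{25 - 10}\right) + 15 = \left(\sqrt{6} + \frac{1}{15}\right) + 15 = \left(\frac{1}{15} + \sqrt{6}\right) + 15 = \frac{226}{15} + \sqrt{6} \approx 17.516$)
$o \left(\sqrt{-210 + 42} + 25\right) \left(-367 - 312\right) = \left(\frac{226}{15} + \sqrt{6}\right) \left(\sqrt{-210 + 42} + 25\right) \left(-367 - 312\right) = \left(\frac{226}{15} + \sqrt{6}\right) \left(\sqrt{-168} + 25\right) \left(-679\right) = \left(\frac{226}{15} + \sqrt{6}\right) \left(2 i \sqrt{42} + 25\right) \left(-679\right) = \left(\frac{226}{15} + \sqrt{6}\right) \left(25 + 2 i \sqrt{42}\right) \left(-679\right) = \left(\frac{226}{15} + \sqrt{6}\right) \left(-16975 - 1358 i \sqrt{42}\right) = \left(-16975 - 1358 i \sqrt{42}\right) \left(\frac{226}{15} + \sqrt{6}\right)$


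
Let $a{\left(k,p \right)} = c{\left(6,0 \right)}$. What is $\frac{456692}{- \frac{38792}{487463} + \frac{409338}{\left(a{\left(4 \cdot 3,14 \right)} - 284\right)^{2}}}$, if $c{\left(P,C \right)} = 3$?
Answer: $\frac{8789166770820278}{98237037191} \approx 89469.0$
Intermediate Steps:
$a{\left(k,p \right)} = 3$
$\frac{456692}{- \frac{38792}{487463} + \frac{409338}{\left(a{\left(4 \cdot 3,14 \right)} - 284\right)^{2}}} = \frac{456692}{- \frac{38792}{487463} + \frac{409338}{\left(3 - 284\right)^{2}}} = \frac{456692}{\left(-38792\right) \frac{1}{487463} + \frac{409338}{\left(-281\right)^{2}}} = \frac{456692}{- \frac{38792}{487463} + \frac{409338}{78961}} = \frac{456692}{\frac{196474074382}{38490565943}} = 456692 \cdot \frac{38490565943}{196474074382} = \frac{8789166770820278}{98237037191}$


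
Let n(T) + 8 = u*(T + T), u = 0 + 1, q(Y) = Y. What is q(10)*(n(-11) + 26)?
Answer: -40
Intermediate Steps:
u = 1
n(T) = -8 + 2*T (n(T) = -8 + 1*(T + T) = -8 + 1*(2*T) = -8 + 2*T)
q(10)*(n(-11) + 26) = 10*((-8 + 2*(-11)) + 26) = 10*((-8 - 22) + 26) = 10*(-30 + 26) = 10*(-4) = -40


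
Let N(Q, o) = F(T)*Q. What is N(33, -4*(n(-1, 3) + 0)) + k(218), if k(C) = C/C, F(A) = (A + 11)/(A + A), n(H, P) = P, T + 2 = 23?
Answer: 183/7 ≈ 26.143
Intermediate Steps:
T = 21 (T = -2 + 23 = 21)
F(A) = (11 + A)/(2*A) (F(A) = (11 + A)/((2*A)) = (11 + A)*(1/(2*A)) = (11 + A)/(2*A))
N(Q, o) = 16*Q/21 (N(Q, o) = ((½)*(11 + 21)/21)*Q = ((½)*(1/21)*32)*Q = 16*Q/21)
k(C) = 1
N(33, -4*(n(-1, 3) + 0)) + k(218) = (16/21)*33 + 1 = 176/7 + 1 = 183/7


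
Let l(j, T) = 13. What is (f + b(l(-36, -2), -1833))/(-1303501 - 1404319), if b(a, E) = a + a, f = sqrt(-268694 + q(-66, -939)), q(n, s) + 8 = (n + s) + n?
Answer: -13/1353910 - I*sqrt(269773)/2707820 ≈ -9.6018e-6 - 0.00019181*I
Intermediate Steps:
q(n, s) = -8 + s + 2*n (q(n, s) = -8 + ((n + s) + n) = -8 + (s + 2*n) = -8 + s + 2*n)
f = I*sqrt(269773) (f = sqrt(-268694 + (-8 - 939 + 2*(-66))) = sqrt(-268694 + (-8 - 939 - 132)) = sqrt(-268694 - 1079) = sqrt(-269773) = I*sqrt(269773) ≈ 519.4*I)
b(a, E) = 2*a
(f + b(l(-36, -2), -1833))/(-1303501 - 1404319) = (I*sqrt(269773) + 2*13)/(-1303501 - 1404319) = (I*sqrt(269773) + 26)/(-2707820) = (26 + I*sqrt(269773))*(-1/2707820) = -13/1353910 - I*sqrt(269773)/2707820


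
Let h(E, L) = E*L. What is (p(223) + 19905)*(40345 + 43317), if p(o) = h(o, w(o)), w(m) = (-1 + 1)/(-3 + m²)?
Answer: 1665292110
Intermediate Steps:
w(m) = 0 (w(m) = 0/(-3 + m²) = 0)
p(o) = 0 (p(o) = o*0 = 0)
(p(223) + 19905)*(40345 + 43317) = (0 + 19905)*(40345 + 43317) = 19905*83662 = 1665292110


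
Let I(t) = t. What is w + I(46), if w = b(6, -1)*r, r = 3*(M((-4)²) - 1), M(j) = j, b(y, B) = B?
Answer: 1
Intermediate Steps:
r = 45 (r = 3*((-4)² - 1) = 3*(16 - 1) = 3*15 = 45)
w = -45 (w = -1*45 = -45)
w + I(46) = -45 + 46 = 1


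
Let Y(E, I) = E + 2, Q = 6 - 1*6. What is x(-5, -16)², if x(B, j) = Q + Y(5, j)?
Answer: 49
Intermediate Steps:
Q = 0 (Q = 6 - 6 = 0)
Y(E, I) = 2 + E
x(B, j) = 7 (x(B, j) = 0 + (2 + 5) = 0 + 7 = 7)
x(-5, -16)² = 7² = 49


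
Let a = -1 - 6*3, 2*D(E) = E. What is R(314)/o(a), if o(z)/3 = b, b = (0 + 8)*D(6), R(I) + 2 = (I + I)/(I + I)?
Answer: -1/72 ≈ -0.013889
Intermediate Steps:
D(E) = E/2
a = -19 (a = -1 - 18 = -19)
R(I) = -1 (R(I) = -2 + (I + I)/(I + I) = -2 + (2*I)/((2*I)) = -2 + (2*I)*(1/(2*I)) = -2 + 1 = -1)
b = 24 (b = (0 + 8)*((½)*6) = 8*3 = 24)
o(z) = 72 (o(z) = 3*24 = 72)
R(314)/o(a) = -1/72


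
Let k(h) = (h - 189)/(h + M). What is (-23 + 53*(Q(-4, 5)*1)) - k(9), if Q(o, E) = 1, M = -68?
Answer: 1590/59 ≈ 26.949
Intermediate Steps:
k(h) = (-189 + h)/(-68 + h) (k(h) = (h - 189)/(h - 68) = (-189 + h)/(-68 + h))
(-23 + 53*(Q(-4, 5)*1)) - k(9) = (-23 + 53*(1*1)) - (-189 + 9)/(-68 + 9) = (-23 + 53*1) - (-180)/(-59) = (-23 + 53) - (-1)*(-180)/59 = 30 - 1*180/59 = 30 - 180/59 = 1590/59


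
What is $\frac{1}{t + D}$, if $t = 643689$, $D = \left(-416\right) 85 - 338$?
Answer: $\frac{1}{607991} \approx 1.6448 \cdot 10^{-6}$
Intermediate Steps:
$D = -35698$ ($D = -35360 - 338 = -35698$)
$\frac{1}{t + D} = \frac{1}{643689 - 35698} = \frac{1}{607991}$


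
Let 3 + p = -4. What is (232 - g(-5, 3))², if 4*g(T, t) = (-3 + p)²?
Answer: 42849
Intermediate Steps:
p = -7 (p = -3 - 4 = -7)
g(T, t) = 25 (g(T, t) = (-3 - 7)²/4 = (¼)*(-10)² = (¼)*100 = 25)
(232 - g(-5, 3))² = (232 - 1*25)² = (232 - 25)² = 207² = 42849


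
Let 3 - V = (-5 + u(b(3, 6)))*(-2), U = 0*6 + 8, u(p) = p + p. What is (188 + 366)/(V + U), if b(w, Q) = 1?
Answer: 554/5 ≈ 110.80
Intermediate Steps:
u(p) = 2*p
U = 8 (U = 0 + 8 = 8)
V = -3 (V = 3 - (-5 + 2*1)*(-2) = 3 - (-5 + 2)*(-2) = 3 - (-3)*(-2) = 3 - 1*6 = 3 - 6 = -3)
(188 + 366)/(V + U) = (188 + 366)/(-3 + 8) = 554/5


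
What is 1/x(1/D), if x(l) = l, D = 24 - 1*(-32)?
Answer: 56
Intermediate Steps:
D = 56 (D = 24 + 32 = 56)
1/x(1/D) = 1/(1/56) = 56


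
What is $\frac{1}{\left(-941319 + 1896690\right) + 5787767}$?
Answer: $\frac{1}{6743138} \approx 1.483 \cdot 10^{-7}$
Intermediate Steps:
$\frac{1}{\left(-941319 + 1896690\right) + 5787767} = \frac{1}{955371 + 5787767} = \frac{1}{6743138}$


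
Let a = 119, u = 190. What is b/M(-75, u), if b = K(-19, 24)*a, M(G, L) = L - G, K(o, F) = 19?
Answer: 2261/265 ≈ 8.5321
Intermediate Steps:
b = 2261 (b = 19*119 = 2261)
b/M(-75, u) = 2261/(190 - 1*(-75)) = 2261/(190 + 75) = 2261/265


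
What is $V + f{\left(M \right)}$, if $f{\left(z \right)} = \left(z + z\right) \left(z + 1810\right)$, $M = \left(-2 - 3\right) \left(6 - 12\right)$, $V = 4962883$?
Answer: $5073283$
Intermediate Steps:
$M = 30$ ($M = \left(-5\right) \left(-6\right) = 30$)
$f{\left(z \right)} = 2 z \left(1810 + z\right)$
$V + f{\left(M \right)} = 4962883 + 2 \cdot 30 \left(1810 + 30\right) = 4962883 + 2 \cdot 30 \cdot 1840 = 4962883 + 110400 = 5073283$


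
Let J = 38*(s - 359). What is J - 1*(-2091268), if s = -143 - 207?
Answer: 2064326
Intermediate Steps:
s = -350
J = -26942 (J = 38*(-350 - 359) = 38*(-709) = -26942)
J - 1*(-2091268) = -26942 - 1*(-2091268) = -26942 + 2091268 = 2064326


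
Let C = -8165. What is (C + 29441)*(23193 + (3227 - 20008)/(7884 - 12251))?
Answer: 2155271820912/4367 ≈ 4.9354e+8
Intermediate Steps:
(C + 29441)*(23193 + (3227 - 20008)/(7884 - 12251)) = (-8165 + 29441)*(23193 + (3227 - 20008)/(7884 - 12251)) = 21276*(23193 - 16781/(-4367)) = 21276*(23193 - 16781*(-1/4367)) = 21276*(23193 + 16781/4367) = 21276*(101300612/4367) = 2155271820912/4367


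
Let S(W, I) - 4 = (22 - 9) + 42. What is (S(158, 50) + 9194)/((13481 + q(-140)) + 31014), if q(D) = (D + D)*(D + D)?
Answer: 9253/122895 ≈ 0.075292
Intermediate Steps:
S(W, I) = 59 (S(W, I) = 4 + ((22 - 9) + 42) = 4 + (13 + 42) = 4 + 55 = 59)
q(D) = 4*D² (q(D) = (2*D)*(2*D) = 4*D²)
(S(158, 50) + 9194)/((13481 + q(-140)) + 31014) = (59 + 9194)/((13481 + 4*(-140)²) + 31014) = 9253/((13481 + 4*19600) + 31014) = 9253/((13481 + 78400) + 31014) = 9253/(91881 + 31014) = 9253/122895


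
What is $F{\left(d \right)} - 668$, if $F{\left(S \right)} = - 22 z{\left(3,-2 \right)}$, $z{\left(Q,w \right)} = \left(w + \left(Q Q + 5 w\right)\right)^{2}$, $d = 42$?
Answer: $-866$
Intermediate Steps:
$z{\left(Q,w \right)} = \left(Q^{2} + 6 w\right)^{2}$ ($z{\left(Q,w \right)} = \left(w + \left(Q^{2} + 5 w\right)\right)^{2} = \left(Q^{2} + 6 w\right)^{2}$)
$F{\left(S \right)} = -198$ ($F{\left(S \right)} = - 22 \left(3^{2} + 6 \left(-2\right)\right)^{2} = - 22 \left(9 - 12\right)^{2} = - 22 \left(-3\right)^{2} = \left(-22\right) 9 = -198$)
$F{\left(d \right)} - 668 = -198 - 668 = -866$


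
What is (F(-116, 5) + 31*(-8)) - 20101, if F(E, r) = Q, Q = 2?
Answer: -20347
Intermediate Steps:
F(E, r) = 2
(F(-116, 5) + 31*(-8)) - 20101 = (2 + 31*(-8)) - 20101 = (2 - 248) - 20101 = -246 - 20101 = -20347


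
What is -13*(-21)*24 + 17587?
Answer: 24139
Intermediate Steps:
-13*(-21)*24 + 17587 = 273*24 + 17587 = 6552 + 17587 = 24139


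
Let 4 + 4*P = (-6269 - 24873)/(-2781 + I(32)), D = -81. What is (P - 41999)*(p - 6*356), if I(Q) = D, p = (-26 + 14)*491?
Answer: 53607511667/159 ≈ 3.3715e+8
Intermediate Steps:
p = -5892 (p = -12*491 = -5892)
I(Q) = -81
P = 9847/5724 (P = -1 + ((-6269 - 24873)/(-2781 - 81))/4 = -1 + (-31142/(-2862))/4 = -1 + (-31142*(-1/2862))/4 = -1 + (¼)*(15571/1431) = -1 + 15571/5724 = 9847/5724 ≈ 1.7203)
(P - 41999)*(p - 6*356) = (9847/5724 - 41999)*(-5892 - 6*356) = -240392429*(-5892 - 2136)/5724 = -240392429/5724*(-8028) = 53607511667/159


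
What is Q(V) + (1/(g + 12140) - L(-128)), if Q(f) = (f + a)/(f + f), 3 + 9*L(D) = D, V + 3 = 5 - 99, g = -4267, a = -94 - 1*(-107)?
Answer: 103019078/6873129 ≈ 14.989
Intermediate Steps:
a = 13 (a = -94 + 107 = 13)
V = -97 (V = -3 + (5 - 99) = -3 - 94 = -97)
L(D) = -⅓ + D/9
Q(f) = (13 + f)/(2*f) (Q(f) = (f + 13)/(f + f) = (13 + f)/((2*f)) = (13 + f)*(1/(2*f)) = (13 + f)/(2*f))
Q(V) + (1/(g + 12140) - L(-128)) = (½)*(13 - 97)/(-97) + (1/(-4267 + 12140) - (-⅓ + (⅑)*(-128))) = (½)*(-1/97)*(-84) + (1/7873 - (-⅓ - 128/9)) = 42/97 + (1/7873 - 1*(-131/9)) = 42/97 + (1/7873 + 131/9) = 42/97 + 1031372/70857 = 103019078/6873129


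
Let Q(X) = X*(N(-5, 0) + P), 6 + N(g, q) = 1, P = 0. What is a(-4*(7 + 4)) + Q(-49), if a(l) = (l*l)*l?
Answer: -84939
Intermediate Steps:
N(g, q) = -5 (N(g, q) = -6 + 1 = -5)
a(l) = l³ (a(l) = l²*l = l³)
Q(X) = -5*X (Q(X) = X*(-5 + 0) = X*(-5) = -5*X)
a(-4*(7 + 4)) + Q(-49) = (-4*(7 + 4))³ - 5*(-49) = (-4*11)³ + 245 = (-44)³ + 245 = -85184 + 245 = -84939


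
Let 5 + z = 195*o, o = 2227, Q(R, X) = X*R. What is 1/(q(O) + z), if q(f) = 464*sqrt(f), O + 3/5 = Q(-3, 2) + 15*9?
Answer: 542825/235692629492 - 29*sqrt(3210)/58923157373 ≈ 2.2752e-6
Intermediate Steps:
Q(R, X) = R*X
z = 434260 (z = -5 + 195*2227 = -5 + 434265 = 434260)
O = 642/5 (O = -3/5 + (-3*2 + 15*9) = -3/5 + (-6 + 135) = -3/5 + 129 = 642/5 ≈ 128.40)
1/(q(O) + z) = 1/(464*sqrt(642/5) + 434260) = 1/(464*(sqrt(3210)/5) + 434260) = 1/(464*sqrt(3210)/5 + 434260) = 1/(434260 + 464*sqrt(3210)/5)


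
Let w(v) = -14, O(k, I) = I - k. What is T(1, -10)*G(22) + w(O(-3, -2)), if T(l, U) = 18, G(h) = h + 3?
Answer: 436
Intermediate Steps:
G(h) = 3 + h
T(1, -10)*G(22) + w(O(-3, -2)) = 18*(3 + 22) - 14 = 18*25 - 14 = 450 - 14 = 436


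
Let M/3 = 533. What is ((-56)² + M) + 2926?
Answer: 7661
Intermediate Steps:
M = 1599 (M = 3*533 = 1599)
((-56)² + M) + 2926 = ((-56)² + 1599) + 2926 = (3136 + 1599) + 2926 = 4735 + 2926 = 7661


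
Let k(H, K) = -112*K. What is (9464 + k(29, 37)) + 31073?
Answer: 36393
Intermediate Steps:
(9464 + k(29, 37)) + 31073 = (9464 - 112*37) + 31073 = (9464 - 4144) + 31073 = 5320 + 31073 = 36393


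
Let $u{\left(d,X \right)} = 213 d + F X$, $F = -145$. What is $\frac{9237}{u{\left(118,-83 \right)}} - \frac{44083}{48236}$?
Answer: $- \frac{38482745}{57834964} \approx -0.66539$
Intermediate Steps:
$u{\left(d,X \right)} = - 145 X + 213 d$ ($u{\left(d,X \right)} = 213 d - 145 X = - 145 X + 213 d$)
$\frac{9237}{u{\left(118,-83 \right)}} - \frac{44083}{48236} = \frac{9237}{\left(-145\right) \left(-83\right) + 213 \cdot 118} - \frac{44083}{48236} = \frac{9237}{12035 + 25134} - \frac{44083}{48236} = \frac{9237}{37169} - \frac{44083}{48236} = - \frac{38482745}{57834964}$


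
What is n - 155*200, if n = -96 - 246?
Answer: -31342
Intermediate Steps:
n = -342
n - 155*200 = -342 - 155*200 = -342 - 31000 = -31342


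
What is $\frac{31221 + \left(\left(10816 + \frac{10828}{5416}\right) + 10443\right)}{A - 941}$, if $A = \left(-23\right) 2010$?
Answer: $- \frac{71060627}{63869534} \approx -1.1126$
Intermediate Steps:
$A = -46230$
$\frac{31221 + \left(\left(10816 + \frac{10828}{5416}\right) + 10443\right)}{A - 941} = \frac{31221 + \left(\left(10816 + \frac{10828}{5416}\right) + 10443\right)}{-46230 - 941} = \frac{31221 + \left(\left(10816 + 10828 \cdot \frac{1}{5416}\right) + 10443\right)}{-47171} = \left(31221 + \left(\left(10816 + \frac{2707}{1354}\right) + 10443\right)\right) \left(- \frac{1}{47171}\right) = \left(31221 + \left(\frac{14647571}{1354} + 10443\right)\right) \left(- \frac{1}{47171}\right) = \left(31221 + \frac{28787393}{1354}\right) \left(- \frac{1}{47171}\right) = \frac{71060627}{1354} \left(- \frac{1}{47171}\right) = - \frac{71060627}{63869534}$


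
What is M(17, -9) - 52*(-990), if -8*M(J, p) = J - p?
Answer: 205907/4 ≈ 51477.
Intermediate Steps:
M(J, p) = -J/8 + p/8 (M(J, p) = -(J - p)/8 = -J/8 + p/8)
M(17, -9) - 52*(-990) = (-1/8*17 + (1/8)*(-9)) - 52*(-990) = (-17/8 - 9/8) + 51480 = -13/4 + 51480 = 205907/4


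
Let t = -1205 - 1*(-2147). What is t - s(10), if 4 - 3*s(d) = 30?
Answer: 2852/3 ≈ 950.67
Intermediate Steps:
s(d) = -26/3 (s(d) = 4/3 - ⅓*30 = 4/3 - 10 = -26/3)
t = 942 (t = -1205 + 2147 = 942)
t - s(10) = 942 - 1*(-26/3) = 942 + 26/3 = 2852/3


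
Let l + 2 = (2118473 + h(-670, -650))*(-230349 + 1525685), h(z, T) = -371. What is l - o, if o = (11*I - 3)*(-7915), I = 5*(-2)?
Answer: 2743652877875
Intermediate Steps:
I = -10
l = 2743653772270 (l = -2 + (2118473 - 371)*(-230349 + 1525685) = -2 + 2118102*1295336 = -2 + 2743653772272 = 2743653772270)
o = 894395 (o = (11*(-10) - 3)*(-7915) = (-110 - 3)*(-7915) = -113*(-7915) = 894395)
l - o = 2743653772270 - 1*894395 = 2743653772270 - 894395 = 2743652877875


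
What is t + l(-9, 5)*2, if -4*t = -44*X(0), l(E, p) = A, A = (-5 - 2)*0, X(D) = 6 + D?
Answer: 66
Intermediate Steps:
A = 0 (A = -7*0 = 0)
l(E, p) = 0
t = 66 (t = -(-11)*(6 + 0) = -(-11)*6 = -1/4*(-264) = 66)
t + l(-9, 5)*2 = 66 + 0*2 = 66 + 0 = 66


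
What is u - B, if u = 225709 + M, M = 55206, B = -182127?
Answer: 463042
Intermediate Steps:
u = 280915 (u = 225709 + 55206 = 280915)
u - B = 280915 - 1*(-182127) = 280915 + 182127 = 463042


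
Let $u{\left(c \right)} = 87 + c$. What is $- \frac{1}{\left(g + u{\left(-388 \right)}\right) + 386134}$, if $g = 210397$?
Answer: $- \frac{1}{596230} \approx -1.6772 \cdot 10^{-6}$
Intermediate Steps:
$- \frac{1}{\left(g + u{\left(-388 \right)}\right) + 386134} = - \frac{1}{\left(210397 + \left(87 - 388\right)\right) + 386134} = - \frac{1}{\left(210397 - 301\right) + 386134} = - \frac{1}{210096 + 386134} = - \frac{1}{596230}$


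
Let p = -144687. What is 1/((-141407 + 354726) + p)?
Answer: 1/68632 ≈ 1.4570e-5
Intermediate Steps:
1/((-141407 + 354726) + p) = 1/((-141407 + 354726) - 144687) = 1/(213319 - 144687) = 1/68632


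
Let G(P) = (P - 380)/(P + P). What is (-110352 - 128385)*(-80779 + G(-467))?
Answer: 18011928128643/934 ≈ 1.9285e+10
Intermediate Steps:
G(P) = (-380 + P)/(2*P) (G(P) = (-380 + P)/((2*P)) = (-380 + P)*(1/(2*P)) = (-380 + P)/(2*P))
(-110352 - 128385)*(-80779 + G(-467)) = (-110352 - 128385)*(-80779 + (1/2)*(-380 - 467)/(-467)) = -238737*(-80779 + (1/2)*(-1/467)*(-847)) = -238737*(-80779 + 847/934) = -238737*(-75446739/934) = 18011928128643/934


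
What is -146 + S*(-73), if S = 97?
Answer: -7227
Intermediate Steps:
-146 + S*(-73) = -146 + 97*(-73) = -146 - 7081 = -7227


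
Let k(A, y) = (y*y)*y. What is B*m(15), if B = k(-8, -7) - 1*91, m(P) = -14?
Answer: 6076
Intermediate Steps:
k(A, y) = y³ (k(A, y) = y²*y = y³)
B = -434 (B = (-7)³ - 1*91 = -343 - 91 = -434)
B*m(15) = -434*(-14) = 6076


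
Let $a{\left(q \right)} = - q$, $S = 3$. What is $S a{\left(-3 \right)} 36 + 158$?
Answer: $482$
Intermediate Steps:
$S a{\left(-3 \right)} 36 + 158 = 3 \left(\left(-1\right) \left(-3\right)\right) 36 + 158 = 3 \cdot 3 \cdot 36 + 158 = 9 \cdot 36 + 158 = 324 + 158 = 482$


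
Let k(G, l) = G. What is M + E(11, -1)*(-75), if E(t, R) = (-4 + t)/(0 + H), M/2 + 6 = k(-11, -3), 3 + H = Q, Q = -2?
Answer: 71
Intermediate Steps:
H = -5 (H = -3 - 2 = -5)
M = -34 (M = -12 + 2*(-11) = -12 - 22 = -34)
E(t, R) = 4/5 - t/5 (E(t, R) = (-4 + t)/(0 - 5) = (-4 + t)/(-5) = (-4 + t)*(-1/5) = 4/5 - t/5)
M + E(11, -1)*(-75) = -34 + (4/5 - 1/5*11)*(-75) = -34 + (4/5 - 11/5)*(-75) = -34 - 7/5*(-75) = -34 + 105 = 71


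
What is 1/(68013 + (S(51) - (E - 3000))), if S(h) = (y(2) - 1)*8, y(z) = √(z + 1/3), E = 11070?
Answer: 179805/10776612227 - 8*√21/10776612227 ≈ 1.6681e-5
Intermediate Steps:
y(z) = √(⅓ + z) (y(z) = √(z + 1*(⅓)) = √(z + ⅓) = √(⅓ + z))
S(h) = -8 + 8*√21/3 (S(h) = (√(3 + 9*2)/3 - 1)*8 = (√(3 + 18)/3 - 1)*8 = (√21/3 - 1)*8 = (-1 + √21/3)*8 = -8 + 8*√21/3)
1/(68013 + (S(51) - (E - 3000))) = 1/(68013 + ((-8 + 8*√21/3) - (11070 - 3000))) = 1/(68013 + ((-8 + 8*√21/3) - 1*8070)) = 1/(68013 + ((-8 + 8*√21/3) - 8070)) = 1/(68013 + (-8078 + 8*√21/3)) = 1/(59935 + 8*√21/3)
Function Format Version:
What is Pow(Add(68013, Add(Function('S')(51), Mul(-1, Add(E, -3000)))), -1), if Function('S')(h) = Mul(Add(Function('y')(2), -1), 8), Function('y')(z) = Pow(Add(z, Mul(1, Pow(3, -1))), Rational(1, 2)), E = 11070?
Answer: Add(Rational(179805, 10776612227), Mul(Rational(-8, 10776612227), Pow(21, Rational(1, 2)))) ≈ 1.6681e-5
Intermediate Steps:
Function('y')(z) = Pow(Add(Rational(1, 3), z), Rational(1, 2)) (Function('y')(z) = Pow(Add(z, Mul(1, Rational(1, 3))), Rational(1, 2)) = Pow(Add(z, Rational(1, 3)), Rational(1, 2)) = Pow(Add(Rational(1, 3), z), Rational(1, 2)))
Function('S')(h) = Add(-8, Mul(Rational(8, 3), Pow(21, Rational(1, 2)))) (Function('S')(h) = Mul(Add(Mul(Rational(1, 3), Pow(Add(3, Mul(9, 2)), Rational(1, 2))), -1), 8) = Mul(Add(Mul(Rational(1, 3), Pow(Add(3, 18), Rational(1, 2))), -1), 8) = Mul(Add(Mul(Rational(1, 3), Pow(21, Rational(1, 2))), -1), 8) = Mul(Add(-1, Mul(Rational(1, 3), Pow(21, Rational(1, 2)))), 8) = Add(-8, Mul(Rational(8, 3), Pow(21, Rational(1, 2)))))
Pow(Add(68013, Add(Function('S')(51), Mul(-1, Add(E, -3000)))), -1) = Pow(Add(68013, Add(Add(-8, Mul(Rational(8, 3), Pow(21, Rational(1, 2)))), Mul(-1, Add(11070, -3000)))), -1) = Pow(Add(68013, Add(Add(-8, Mul(Rational(8, 3), Pow(21, Rational(1, 2)))), Mul(-1, 8070))), -1) = Pow(Add(68013, Add(Add(-8, Mul(Rational(8, 3), Pow(21, Rational(1, 2)))), -8070)), -1) = Pow(Add(68013, Add(-8078, Mul(Rational(8, 3), Pow(21, Rational(1, 2))))), -1) = Pow(Add(59935, Mul(Rational(8, 3), Pow(21, Rational(1, 2)))), -1)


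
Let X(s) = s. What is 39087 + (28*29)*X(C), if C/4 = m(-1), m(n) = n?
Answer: 35839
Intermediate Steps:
C = -4 (C = 4*(-1) = -4)
39087 + (28*29)*X(C) = 39087 + (28*29)*(-4) = 39087 + 812*(-4) = 39087 - 3248 = 35839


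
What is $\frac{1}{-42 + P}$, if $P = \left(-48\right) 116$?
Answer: $- \frac{1}{5610} \approx -0.00017825$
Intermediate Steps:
$P = -5568$
$\frac{1}{-42 + P} = \frac{1}{-42 - 5568} = \frac{1}{-5610} = - \frac{1}{5610}$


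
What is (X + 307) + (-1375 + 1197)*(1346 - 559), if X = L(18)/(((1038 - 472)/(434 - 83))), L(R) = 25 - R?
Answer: -79112457/566 ≈ -1.3977e+5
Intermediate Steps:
X = 2457/566 (X = (25 - 1*18)/(((1038 - 472)/(434 - 83))) = (25 - 18)/((566/351)) = 7/((566*(1/351))) = 7/(566/351) = 7*(351/566) = 2457/566 ≈ 4.3410)
(X + 307) + (-1375 + 1197)*(1346 - 559) = (2457/566 + 307) + (-1375 + 1197)*(1346 - 559) = 176219/566 - 178*787 = 176219/566 - 140086 = -79112457/566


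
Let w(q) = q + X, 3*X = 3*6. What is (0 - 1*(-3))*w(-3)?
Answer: 9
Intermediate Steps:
X = 6 (X = (3*6)/3 = (⅓)*18 = 6)
w(q) = 6 + q (w(q) = q + 6 = 6 + q)
(0 - 1*(-3))*w(-3) = (0 - 1*(-3))*(6 - 3) = (0 + 3)*3 = 3*3 = 9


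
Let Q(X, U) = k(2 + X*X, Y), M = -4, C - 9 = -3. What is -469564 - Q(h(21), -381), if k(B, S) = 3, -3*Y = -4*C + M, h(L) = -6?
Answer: -469567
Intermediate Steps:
C = 6 (C = 9 - 3 = 6)
Y = 28/3 (Y = -(-4*6 - 4)/3 = -(-24 - 4)/3 = -1/3*(-28) = 28/3 ≈ 9.3333)
Q(X, U) = 3
-469564 - Q(h(21), -381) = -469564 - 1*3 = -469564 - 3 = -469567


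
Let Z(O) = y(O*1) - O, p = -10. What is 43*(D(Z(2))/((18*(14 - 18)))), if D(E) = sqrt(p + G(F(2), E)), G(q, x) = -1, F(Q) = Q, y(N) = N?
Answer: -43*I*sqrt(11)/72 ≈ -1.9808*I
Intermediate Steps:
Z(O) = 0 (Z(O) = O*1 - O = O - O = 0)
D(E) = I*sqrt(11) (D(E) = sqrt(-10 - 1) = sqrt(-11) = I*sqrt(11))
43*(D(Z(2))/((18*(14 - 18)))) = 43*((I*sqrt(11))/((18*(14 - 18)))) = 43*((I*sqrt(11))/((18*(-4)))) = 43*((I*sqrt(11))/(-72)) = 43*((I*sqrt(11))*(-1/72)) = 43*(-I*sqrt(11)/72) = -43*I*sqrt(11)/72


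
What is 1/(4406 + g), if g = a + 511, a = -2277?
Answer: 1/2640 ≈ 0.00037879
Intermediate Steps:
g = -1766 (g = -2277 + 511 = -1766)
1/(4406 + g) = 1/(4406 - 1766) = 1/2640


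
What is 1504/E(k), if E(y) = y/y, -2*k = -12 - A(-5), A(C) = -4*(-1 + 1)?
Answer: 1504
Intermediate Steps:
A(C) = 0 (A(C) = -4*0 = 0)
k = 6 (k = -(-12 - 1*0)/2 = -(-12 + 0)/2 = -½*(-12) = 6)
E(y) = 1
1504/E(k) = 1504/1 = 1504*1 = 1504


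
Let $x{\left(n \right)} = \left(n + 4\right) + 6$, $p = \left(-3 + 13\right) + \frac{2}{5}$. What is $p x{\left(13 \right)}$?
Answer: $\frac{1196}{5} \approx 239.2$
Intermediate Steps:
$p = \frac{52}{5}$ ($p = 10 + 2 \cdot \frac{1}{5} = 10 + \frac{2}{5} = \frac{52}{5} \approx 10.4$)
$x{\left(n \right)} = 10 + n$ ($x{\left(n \right)} = \left(4 + n\right) + 6 = 10 + n$)
$p x{\left(13 \right)} = \frac{52 \left(10 + 13\right)}{5} = \frac{52}{5} \cdot 23 = \frac{1196}{5}$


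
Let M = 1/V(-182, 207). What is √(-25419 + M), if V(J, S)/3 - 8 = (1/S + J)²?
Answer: 2*I*√12806458797080247198834/1419597721 ≈ 159.43*I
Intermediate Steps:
V(J, S) = 24 + 3*(J + 1/S)² (V(J, S) = 24 + 3*(1/S + J)² = 24 + 3*(J + 1/S)²)
M = 14283/1419597721 (M = 1/(24 + 3*(1 - 182*207)²/207²) = 1/(24 + 3*(1/42849)*(1 - 37674)²) = 1/(24 + 3*(1/42849)*(-37673)²) = 1/(24 + 3*(1/42849)*1419254929) = 1/(24 + 1419254929/14283) = 1/(1419597721/14283) = 14283/1419597721 ≈ 1.0061e-5)
√(-25419 + M) = √(-25419 + 14283/1419597721) = √(-36084754455816/1419597721) = 2*I*√12806458797080247198834/1419597721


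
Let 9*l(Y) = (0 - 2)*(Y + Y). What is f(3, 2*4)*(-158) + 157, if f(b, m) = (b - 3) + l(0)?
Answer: 157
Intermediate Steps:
l(Y) = -4*Y/9 (l(Y) = ((0 - 2)*(Y + Y))/9 = (-4*Y)/9 = -4*Y/9)
f(b, m) = -3 + b (f(b, m) = (b - 3) - 4/9*0 = (-3 + b) + 0 = -3 + b)
f(3, 2*4)*(-158) + 157 = (-3 + 3)*(-158) + 157 = 0*(-158) + 157 = 0 + 157 = 157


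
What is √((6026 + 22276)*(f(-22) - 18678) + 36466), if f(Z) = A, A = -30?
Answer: 5*I*√21177494 ≈ 23010.0*I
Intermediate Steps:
f(Z) = -30
√((6026 + 22276)*(f(-22) - 18678) + 36466) = √((6026 + 22276)*(-30 - 18678) + 36466) = √(28302*(-18708) + 36466) = √(-529473816 + 36466) = √(-529437350) = 5*I*√21177494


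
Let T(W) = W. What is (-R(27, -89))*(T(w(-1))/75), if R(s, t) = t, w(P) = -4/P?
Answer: 356/75 ≈ 4.7467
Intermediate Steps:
(-R(27, -89))*(T(w(-1))/75) = (-1*(-89))*(-4/(-1)/75) = 89*(-4*(-1)*(1/75)) = 89*(4*(1/75)) = 89*(4/75) = 356/75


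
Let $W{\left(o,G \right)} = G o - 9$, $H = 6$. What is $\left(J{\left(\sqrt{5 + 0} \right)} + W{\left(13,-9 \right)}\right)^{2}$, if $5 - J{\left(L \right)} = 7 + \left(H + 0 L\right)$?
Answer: $17956$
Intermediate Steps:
$W{\left(o,G \right)} = -9 + G o$
$J{\left(L \right)} = -8$ ($J{\left(L \right)} = 5 - \left(7 + \left(6 + 0 L\right)\right) = 5 - \left(7 + \left(6 + 0\right)\right) = 5 - \left(7 + 6\right) = 5 - 13 = -8$)
$\left(J{\left(\sqrt{5 + 0} \right)} + W{\left(13,-9 \right)}\right)^{2} = \left(-8 - 126\right)^{2} = \left(-134\right)^{2} = 17956$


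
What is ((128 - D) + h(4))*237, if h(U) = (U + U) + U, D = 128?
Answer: 2844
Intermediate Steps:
h(U) = 3*U (h(U) = 2*U + U = 3*U)
((128 - D) + h(4))*237 = ((128 - 1*128) + 3*4)*237 = ((128 - 128) + 12)*237 = (0 + 12)*237 = 12*237 = 2844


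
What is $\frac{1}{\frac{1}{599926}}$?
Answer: $599926$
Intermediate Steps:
$\frac{1}{\frac{1}{599926}} = 599926$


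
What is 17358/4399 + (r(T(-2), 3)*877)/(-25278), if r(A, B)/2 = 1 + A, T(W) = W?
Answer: 223245685/55598961 ≈ 4.0153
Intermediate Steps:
r(A, B) = 2 + 2*A (r(A, B) = 2*(1 + A) = 2 + 2*A)
17358/4399 + (r(T(-2), 3)*877)/(-25278) = 17358/4399 + ((2 + 2*(-2))*877)/(-25278) = 17358*(1/4399) + ((2 - 4)*877)*(-1/25278) = 17358/4399 - 2*877*(-1/25278) = 17358/4399 - 1754*(-1/25278) = 17358/4399 + 877/12639 = 223245685/55598961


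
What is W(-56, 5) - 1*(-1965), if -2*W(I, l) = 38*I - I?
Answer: 3001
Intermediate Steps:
W(I, l) = -37*I/2 (W(I, l) = -(38*I - I)/2 = -37*I/2)
W(-56, 5) - 1*(-1965) = -37/2*(-56) - 1*(-1965) = 1036 + 1965 = 3001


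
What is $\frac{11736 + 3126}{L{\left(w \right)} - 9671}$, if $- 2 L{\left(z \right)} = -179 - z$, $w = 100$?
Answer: $- \frac{29724}{19063} \approx -1.5592$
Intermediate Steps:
$L{\left(z \right)} = \frac{179}{2} + \frac{z}{2}$ ($L{\left(z \right)} = - \frac{-179 - z}{2} = \frac{179}{2} + \frac{z}{2}$)
$\frac{11736 + 3126}{L{\left(w \right)} - 9671} = \frac{11736 + 3126}{\left(\frac{179}{2} + \frac{1}{2} \cdot 100\right) - 9671} = \frac{14862}{\left(\frac{179}{2} + 50\right) - 9671} = \frac{14862}{\frac{279}{2} - 9671} = \frac{14862}{- \frac{19063}{2}} = 14862 \left(- \frac{2}{19063}\right) = - \frac{29724}{19063}$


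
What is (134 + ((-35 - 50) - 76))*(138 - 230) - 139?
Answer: 2345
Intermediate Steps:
(134 + ((-35 - 50) - 76))*(138 - 230) - 139 = (134 + (-85 - 76))*(-92) - 139 = (134 - 161)*(-92) - 139 = -27*(-92) - 139 = 2484 - 139 = 2345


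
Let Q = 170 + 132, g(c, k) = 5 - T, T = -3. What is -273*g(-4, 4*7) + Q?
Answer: -1882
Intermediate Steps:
g(c, k) = 8 (g(c, k) = 5 - 1*(-3) = 5 + 3 = 8)
Q = 302
-273*g(-4, 4*7) + Q = -273*8 + 302 = -2184 + 302 = -1882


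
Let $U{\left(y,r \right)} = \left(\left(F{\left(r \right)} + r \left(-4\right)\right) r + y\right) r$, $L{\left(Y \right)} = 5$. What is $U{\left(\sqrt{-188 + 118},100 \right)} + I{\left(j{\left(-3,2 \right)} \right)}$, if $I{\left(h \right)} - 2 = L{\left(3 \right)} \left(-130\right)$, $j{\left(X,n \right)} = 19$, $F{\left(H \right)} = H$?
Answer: $-3000648 + 100 i \sqrt{70} \approx -3.0006 \cdot 10^{6} + 836.66 i$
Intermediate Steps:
$I{\left(h \right)} = -648$ ($I{\left(h \right)} = 2 + 5 \left(-130\right) = 2 - 650 = -648$)
$U{\left(y,r \right)} = r \left(y - 3 r^{2}\right)$ ($U{\left(y,r \right)} = \left(\left(r + r \left(-4\right)\right) r + y\right) r = \left(\left(r - 4 r\right) r + y\right) r = \left(- 3 r r + y\right) r = \left(- 3 r^{2} + y\right) r = \left(y - 3 r^{2}\right) r = r \left(y - 3 r^{2}\right)$)
$U{\left(\sqrt{-188 + 118},100 \right)} + I{\left(j{\left(-3,2 \right)} \right)} = 100 \left(\sqrt{-188 + 118} - 3 \cdot 100^{2}\right) - 648 = 100 \left(\sqrt{-70} - 30000\right) - 648 = 100 \left(i \sqrt{70} - 30000\right) - 648 = 100 \left(-30000 + i \sqrt{70}\right) - 648 = \left(-3000000 + 100 i \sqrt{70}\right) - 648 = -3000648 + 100 i \sqrt{70}$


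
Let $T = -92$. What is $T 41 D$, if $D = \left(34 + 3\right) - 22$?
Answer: $-56580$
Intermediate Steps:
$D = 15$ ($D = 37 - 22 = 15$)
$T 41 D = \left(-92\right) 41 \cdot 15 = \left(-3772\right) 15 = -56580$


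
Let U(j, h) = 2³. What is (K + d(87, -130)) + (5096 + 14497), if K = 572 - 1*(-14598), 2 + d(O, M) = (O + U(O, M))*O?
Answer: 43026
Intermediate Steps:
U(j, h) = 8
d(O, M) = -2 + O*(8 + O) (d(O, M) = -2 + (O + 8)*O = -2 + (8 + O)*O = -2 + O*(8 + O))
K = 15170 (K = 572 + 14598 = 15170)
(K + d(87, -130)) + (5096 + 14497) = (15170 + (-2 + 87² + 8*87)) + (5096 + 14497) = (15170 + (-2 + 7569 + 696)) + 19593 = (15170 + 8263) + 19593 = 23433 + 19593 = 43026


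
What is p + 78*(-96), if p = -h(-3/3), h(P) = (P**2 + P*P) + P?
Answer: -7489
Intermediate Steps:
h(P) = P + 2*P**2 (h(P) = (P**2 + P**2) + P = 2*P**2 + P = P + 2*P**2)
p = -1 (p = -(-3/3)*(1 + 2*(-3/3)) = -(-3*1/3)*(1 + 2*(-3*1/3)) = -(-1)*(1 + 2*(-1)) = -(-1)*(1 - 2) = -(-1)*(-1) = -1*1 = -1)
p + 78*(-96) = -1 + 78*(-96) = -1 - 7488 = -7489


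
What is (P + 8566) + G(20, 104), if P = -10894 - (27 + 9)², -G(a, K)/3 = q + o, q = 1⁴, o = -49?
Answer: -3480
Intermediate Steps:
q = 1
G(a, K) = 144 (G(a, K) = -3*(1 - 49) = -3*(-48) = 144)
P = -12190 (P = -10894 - 1*36² = -10894 - 1*1296 = -10894 - 1296 = -12190)
(P + 8566) + G(20, 104) = (-12190 + 8566) + 144 = -3624 + 144 = -3480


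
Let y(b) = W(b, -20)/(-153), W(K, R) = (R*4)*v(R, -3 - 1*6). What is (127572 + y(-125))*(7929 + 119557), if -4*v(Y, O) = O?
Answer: 276484497584/17 ≈ 1.6264e+10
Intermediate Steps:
v(Y, O) = -O/4
W(K, R) = 9*R (W(K, R) = (R*4)*(-(-3 - 1*6)/4) = (4*R)*(-(-3 - 6)/4) = (4*R)*(-¼*(-9)) = (4*R)*(9/4) = 9*R)
y(b) = 20/17 (y(b) = (9*(-20))/(-153) = -180*(-1/153) = 20/17)
(127572 + y(-125))*(7929 + 119557) = (127572 + 20/17)*(7929 + 119557) = (2168744/17)*127486 = 276484497584/17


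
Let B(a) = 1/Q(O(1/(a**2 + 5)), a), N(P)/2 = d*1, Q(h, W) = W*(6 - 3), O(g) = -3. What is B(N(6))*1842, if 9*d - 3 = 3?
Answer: 921/2 ≈ 460.50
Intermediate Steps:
d = 2/3 (d = 1/3 + (1/9)*3 = 1/3 + 1/3 = 2/3 ≈ 0.66667)
Q(h, W) = 3*W (Q(h, W) = W*3 = 3*W)
N(P) = 4/3 (N(P) = 2*((2/3)*1) = 2*(2/3) = 4/3)
B(a) = 1/(3*a)
B(N(6))*1842 = (1/(3*(4/3)))*1842 = ((1/3)*(3/4))*1842 = (1/4)*1842 = 921/2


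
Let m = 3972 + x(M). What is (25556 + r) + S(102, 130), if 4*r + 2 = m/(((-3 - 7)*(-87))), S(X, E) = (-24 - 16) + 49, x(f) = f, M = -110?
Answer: 44484161/1740 ≈ 25566.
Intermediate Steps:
S(X, E) = 9 (S(X, E) = -40 + 49 = 9)
m = 3862 (m = 3972 - 110 = 3862)
r = 1061/1740 (r = -½ + (3862/(((-3 - 7)*(-87))))/4 = -½ + (3862/((-10*(-87))))/4 = -½ + (3862/870)/4 = -½ + (3862*(1/870))/4 = -½ + (¼)*(1931/435) = -½ + 1931/1740 = 1061/1740 ≈ 0.60977)
(25556 + r) + S(102, 130) = (25556 + 1061/1740) + 9 = 44468501/1740 + 9 = 44484161/1740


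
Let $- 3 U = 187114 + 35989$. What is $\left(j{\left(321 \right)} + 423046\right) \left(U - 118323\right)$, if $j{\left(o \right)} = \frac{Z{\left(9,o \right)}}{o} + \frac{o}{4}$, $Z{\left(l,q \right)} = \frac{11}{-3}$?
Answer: $- \frac{235547326040378}{2889} \approx -8.1532 \cdot 10^{10}$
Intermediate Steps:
$Z{\left(l,q \right)} = - \frac{11}{3}$ ($Z{\left(l,q \right)} = 11 \left(- \frac{1}{3}\right) = - \frac{11}{3}$)
$j{\left(o \right)} = - \frac{11}{3 o} + \frac{o}{4}$
$U = - \frac{223103}{3}$ ($U = - \frac{187114 + 35989}{3} = \left(- \frac{1}{3}\right) 223103 = - \frac{223103}{3} \approx -74368.0$)
$\left(j{\left(321 \right)} + 423046\right) \left(U - 118323\right) = \left(\left(- \frac{11}{3 \cdot 321} + \frac{1}{4} \cdot 321\right) + 423046\right) \left(- \frac{223103}{3} - 118323\right) = \left(\left(\left(- \frac{11}{3}\right) \frac{1}{321} + \frac{321}{4}\right) + 423046\right) \left(- \frac{578072}{3}\right) = \left(\left(- \frac{11}{963} + \frac{321}{4}\right) + 423046\right) \left(- \frac{578072}{3}\right) = \left(\frac{309079}{3852} + 423046\right) \left(- \frac{578072}{3}\right) = \frac{1629882271}{3852} \left(- \frac{578072}{3}\right) = - \frac{235547326040378}{2889}$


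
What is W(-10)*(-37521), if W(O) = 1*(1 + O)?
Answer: 337689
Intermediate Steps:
W(O) = 1 + O
W(-10)*(-37521) = (1 - 10)*(-37521) = -9*(-37521) = 337689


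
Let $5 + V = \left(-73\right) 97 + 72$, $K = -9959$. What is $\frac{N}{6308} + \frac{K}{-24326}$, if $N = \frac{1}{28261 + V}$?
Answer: $\frac{667382857605}{1630159162388} \approx 0.4094$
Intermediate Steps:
$V = -7014$ ($V = -5 + \left(\left(-73\right) 97 + 72\right) = -5 + \left(-7081 + 72\right) = -5 - 7009 = -7014$)
$N = \frac{1}{21247}$ ($N = \frac{1}{28261 - 7014} = \frac{1}{21247} \approx 4.7065 \cdot 10^{-5}$)
$\frac{N}{6308} + \frac{K}{-24326} = \frac{1}{21247 \cdot 6308} - \frac{9959}{-24326} = \frac{1}{21247} \cdot \frac{1}{6308} - - \frac{9959}{24326} = \frac{1}{134026076} + \frac{9959}{24326} = \frac{667382857605}{1630159162388}$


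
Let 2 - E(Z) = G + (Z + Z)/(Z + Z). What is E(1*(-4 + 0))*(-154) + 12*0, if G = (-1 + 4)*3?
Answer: 1232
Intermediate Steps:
G = 9 (G = 3*3 = 9)
E(Z) = -8 (E(Z) = 2 - (9 + (Z + Z)/(Z + Z)) = 2 - (9 + (2*Z)/((2*Z))) = 2 - (9 + (1/(2*Z))*(2*Z)) = 2 - (9 + 1) = 2 - 1*10 = 2 - 10 = -8)
E(1*(-4 + 0))*(-154) + 12*0 = -8*(-154) + 12*0 = 1232 + 0 = 1232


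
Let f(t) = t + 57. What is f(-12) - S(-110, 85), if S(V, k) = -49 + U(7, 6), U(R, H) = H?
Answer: 88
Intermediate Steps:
f(t) = 57 + t
S(V, k) = -43 (S(V, k) = -49 + 6 = -43)
f(-12) - S(-110, 85) = (57 - 12) - 1*(-43) = 45 + 43 = 88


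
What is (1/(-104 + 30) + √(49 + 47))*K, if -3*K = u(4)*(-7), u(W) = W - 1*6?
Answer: 7/111 - 56*√6/3 ≈ -45.661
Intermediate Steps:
u(W) = -6 + W (u(W) = W - 6 = -6 + W)
K = -14/3 (K = -(-6 + 4)*(-7)/3 = -(-2)*(-7)/3 = -⅓*14 = -14/3 ≈ -4.6667)
(1/(-104 + 30) + √(49 + 47))*K = (1/(-104 + 30) + √(49 + 47))*(-14/3) = (1/(-74) + √96)*(-14/3) = (-1/74 + 4*√6)*(-14/3) = 7/111 - 56*√6/3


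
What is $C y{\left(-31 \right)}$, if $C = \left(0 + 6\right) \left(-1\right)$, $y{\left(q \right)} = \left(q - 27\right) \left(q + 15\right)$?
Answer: $-5568$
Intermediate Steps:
$y{\left(q \right)} = \left(-27 + q\right) \left(15 + q\right)$
$C = -6$ ($C = 6 \left(-1\right) = -6$)
$C y{\left(-31 \right)} = - 6 \left(-405 + \left(-31\right)^{2} - -372\right) = - 6 \left(-405 + 961 + 372\right) = \left(-6\right) 928 = -5568$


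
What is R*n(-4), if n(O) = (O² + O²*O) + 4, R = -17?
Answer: 748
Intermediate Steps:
n(O) = 4 + O² + O³ (n(O) = (O² + O³) + 4 = 4 + O² + O³)
R*n(-4) = -17*(4 + (-4)² + (-4)³) = -17*(4 + 16 - 64) = -17*(-44) = 748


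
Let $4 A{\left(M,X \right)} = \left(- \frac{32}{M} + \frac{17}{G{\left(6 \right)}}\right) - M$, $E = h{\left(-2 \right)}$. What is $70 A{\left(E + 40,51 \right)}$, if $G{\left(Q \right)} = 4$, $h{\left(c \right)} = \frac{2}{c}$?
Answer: $- \frac{194215}{312} \approx -622.48$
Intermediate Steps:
$E = -1$ ($E = \frac{2}{-2} = 2 \left(- \frac{1}{2}\right) = -1$)
$A{\left(M,X \right)} = \frac{17}{16} - \frac{8}{M} - \frac{M}{4}$ ($A{\left(M,X \right)} = \frac{\left(- \frac{32}{M} + \frac{17}{4}\right) - M}{4} = \frac{\left(\frac{17}{4} - \frac{32}{M}\right) - M}{4} = \frac{\frac{17}{4} - M - \frac{32}{M}}{4} = \frac{17}{16} - \frac{8}{M} - \frac{M}{4}$)
$70 A{\left(E + 40,51 \right)} = 70 \left(\frac{17}{16} - \frac{8}{-1 + 40} - \frac{-1 + 40}{4}\right) = 70 \left(\frac{17}{16} - \frac{8}{39} - \frac{39}{4}\right) = 70 \left(- \frac{5549}{624}\right) = - \frac{194215}{312}$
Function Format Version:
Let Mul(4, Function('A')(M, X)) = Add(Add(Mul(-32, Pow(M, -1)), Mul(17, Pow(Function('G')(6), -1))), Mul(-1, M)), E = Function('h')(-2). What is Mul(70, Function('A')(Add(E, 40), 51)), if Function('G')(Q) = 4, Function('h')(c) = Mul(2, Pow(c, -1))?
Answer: Rational(-194215, 312) ≈ -622.48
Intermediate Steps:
E = -1 (E = Mul(2, Pow(-2, -1)) = Mul(2, Rational(-1, 2)) = -1)
Function('A')(M, X) = Add(Rational(17, 16), Mul(-8, Pow(M, -1)), Mul(Rational(-1, 4), M)) (Function('A')(M, X) = Mul(Rational(1, 4), Add(Add(Mul(-32, Pow(M, -1)), Mul(17, Pow(4, -1))), Mul(-1, M))) = Mul(Rational(1, 4), Add(Add(Mul(-32, Pow(M, -1)), Mul(17, Rational(1, 4))), Mul(-1, M))) = Mul(Rational(1, 4), Add(Add(Mul(-32, Pow(M, -1)), Rational(17, 4)), Mul(-1, M))) = Mul(Rational(1, 4), Add(Add(Rational(17, 4), Mul(-32, Pow(M, -1))), Mul(-1, M))) = Mul(Rational(1, 4), Add(Rational(17, 4), Mul(-1, M), Mul(-32, Pow(M, -1)))) = Add(Rational(17, 16), Mul(-8, Pow(M, -1)), Mul(Rational(-1, 4), M)))
Mul(70, Function('A')(Add(E, 40), 51)) = Mul(70, Add(Rational(17, 16), Mul(-8, Pow(Add(-1, 40), -1)), Mul(Rational(-1, 4), Add(-1, 40)))) = Mul(70, Add(Rational(17, 16), Mul(-8, Pow(39, -1)), Mul(Rational(-1, 4), 39))) = Mul(70, Add(Rational(17, 16), Mul(-8, Rational(1, 39)), Rational(-39, 4))) = Mul(70, Add(Rational(17, 16), Rational(-8, 39), Rational(-39, 4))) = Mul(70, Rational(-5549, 624)) = Rational(-194215, 312)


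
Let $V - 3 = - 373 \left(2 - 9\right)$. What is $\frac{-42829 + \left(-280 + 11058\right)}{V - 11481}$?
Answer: $\frac{32051}{8867} \approx 3.6146$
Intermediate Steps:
$V = 2614$ ($V = 3 - 373 \left(2 - 9\right) = 3 - -2611 = 3 + 2611 = 2614$)
$\frac{-42829 + \left(-280 + 11058\right)}{V - 11481} = \frac{-42829 + \left(-280 + 11058\right)}{2614 - 11481} = \frac{-42829 + 10778}{-8867} = \left(-32051\right) \left(- \frac{1}{8867}\right) = \frac{32051}{8867}$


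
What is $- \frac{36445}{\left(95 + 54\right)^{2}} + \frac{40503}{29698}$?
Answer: $- \frac{183136507}{659325298} \approx -0.27776$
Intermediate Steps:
$- \frac{36445}{\left(95 + 54\right)^{2}} + \frac{40503}{29698} = - \frac{36445}{149^{2}} + 40503 \cdot \frac{1}{29698} = - \frac{36445}{22201} + \frac{40503}{29698} = - \frac{183136507}{659325298}$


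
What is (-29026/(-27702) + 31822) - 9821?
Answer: 304750364/13851 ≈ 22002.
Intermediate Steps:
(-29026/(-27702) + 31822) - 9821 = (-29026*(-1/27702) + 31822) - 9821 = (14513/13851 + 31822) - 9821 = 440781035/13851 - 9821 = 304750364/13851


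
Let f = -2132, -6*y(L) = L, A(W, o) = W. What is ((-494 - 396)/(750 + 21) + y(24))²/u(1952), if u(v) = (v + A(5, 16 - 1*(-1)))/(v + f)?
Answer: -315853520/129257893 ≈ -2.4436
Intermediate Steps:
y(L) = -L/6
u(v) = (5 + v)/(-2132 + v) (u(v) = (v + 5)/(v - 2132) = (5 + v)/(-2132 + v))
((-494 - 396)/(750 + 21) + y(24))²/u(1952) = ((-494 - 396)/(750 + 21) - ⅙*24)²/(((5 + 1952)/(-2132 + 1952))) = (-890/771 - 4)²/((1957/(-180))) = (-890*1/771 - 4)²/((-1/180*1957)) = (-890/771 - 4)²/(-1957/180) = (-3974/771)²*(-180/1957) = (15792676/594441)*(-180/1957) = -315853520/129257893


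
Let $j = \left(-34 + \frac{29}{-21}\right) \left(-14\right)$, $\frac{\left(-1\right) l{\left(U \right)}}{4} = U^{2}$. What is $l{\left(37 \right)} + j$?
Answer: $- \frac{14942}{3} \approx -4980.7$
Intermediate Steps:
$l{\left(U \right)} = - 4 U^{2}$
$j = \frac{1486}{3}$ ($j = \left(-34 + 29 \left(- \frac{1}{21}\right)\right) \left(-14\right) = \left(-34 - \frac{29}{21}\right) \left(-14\right) = \left(- \frac{743}{21}\right) \left(-14\right) = \frac{1486}{3} \approx 495.33$)
$l{\left(37 \right)} + j = - 4 \cdot 37^{2} + \frac{1486}{3} = \left(-4\right) 1369 + \frac{1486}{3} = -5476 + \frac{1486}{3} = - \frac{14942}{3}$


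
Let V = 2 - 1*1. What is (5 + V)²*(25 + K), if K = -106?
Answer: -2916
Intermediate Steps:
V = 1 (V = 2 - 1 = 1)
(5 + V)²*(25 + K) = (5 + 1)²*(25 - 106) = 6²*(-81) = 36*(-81) = -2916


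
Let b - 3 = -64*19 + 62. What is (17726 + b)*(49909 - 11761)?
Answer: 632303100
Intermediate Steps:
b = -1151 (b = 3 + (-64*19 + 62) = 3 + (-1216 + 62) = 3 - 1154 = -1151)
(17726 + b)*(49909 - 11761) = (17726 - 1151)*(49909 - 11761) = 16575*38148 = 632303100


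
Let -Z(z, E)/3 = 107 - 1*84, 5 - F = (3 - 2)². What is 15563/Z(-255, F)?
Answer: -15563/69 ≈ -225.55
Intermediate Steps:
F = 4 (F = 5 - (3 - 2)² = 5 - 1*1² = 5 - 1*1 = 5 - 1 = 4)
Z(z, E) = -69 (Z(z, E) = -3*(107 - 1*84) = -3*(107 - 84) = -3*23 = -69)
15563/Z(-255, F) = 15563/(-69) = 15563*(-1/69) = -15563/69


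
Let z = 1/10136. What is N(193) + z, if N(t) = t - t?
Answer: 1/10136 ≈ 9.8658e-5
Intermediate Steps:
N(t) = 0
z = 1/10136 ≈ 9.8658e-5
N(193) + z = 0 + 1/10136 = 1/10136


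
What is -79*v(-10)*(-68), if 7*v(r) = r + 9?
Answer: -5372/7 ≈ -767.43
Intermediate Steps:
v(r) = 9/7 + r/7 (v(r) = (r + 9)/7 = (9 + r)/7 = 9/7 + r/7)
-79*v(-10)*(-68) = -79*(9/7 + (⅐)*(-10))*(-68) = -79*(9/7 - 10/7)*(-68) = -79*(-⅐)*(-68) = (79/7)*(-68) = -5372/7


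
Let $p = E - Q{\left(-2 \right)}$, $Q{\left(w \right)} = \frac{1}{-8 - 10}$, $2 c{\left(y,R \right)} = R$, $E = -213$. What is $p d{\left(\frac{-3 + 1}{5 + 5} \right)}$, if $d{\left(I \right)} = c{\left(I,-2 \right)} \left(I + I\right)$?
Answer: $- \frac{3833}{45} \approx -85.178$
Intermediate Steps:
$c{\left(y,R \right)} = \frac{R}{2}$
$Q{\left(w \right)} = - \frac{1}{18}$ ($Q{\left(w \right)} = \frac{1}{-18} = - \frac{1}{18}$)
$d{\left(I \right)} = - 2 I$ ($d{\left(I \right)} = \frac{1}{2} \left(-2\right) \left(I + I\right) = - 2 I$)
$p = - \frac{3833}{18}$ ($p = -213 - - \frac{1}{18} = -213 + \frac{1}{18} = - \frac{3833}{18} \approx -212.94$)
$p d{\left(\frac{-3 + 1}{5 + 5} \right)} = - \frac{3833 \left(- 2 \frac{-3 + 1}{5 + 5}\right)}{18} = - \frac{3833 \left(- 2 \left(- \frac{2}{10}\right)\right)}{18} = - \frac{3833 \left(- 2 \left(\left(-2\right) \frac{1}{10}\right)\right)}{18} = - \frac{3833 \left(\left(-2\right) \left(- \frac{1}{5}\right)\right)}{18} = \left(- \frac{3833}{18}\right) \frac{2}{5} = - \frac{3833}{45}$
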